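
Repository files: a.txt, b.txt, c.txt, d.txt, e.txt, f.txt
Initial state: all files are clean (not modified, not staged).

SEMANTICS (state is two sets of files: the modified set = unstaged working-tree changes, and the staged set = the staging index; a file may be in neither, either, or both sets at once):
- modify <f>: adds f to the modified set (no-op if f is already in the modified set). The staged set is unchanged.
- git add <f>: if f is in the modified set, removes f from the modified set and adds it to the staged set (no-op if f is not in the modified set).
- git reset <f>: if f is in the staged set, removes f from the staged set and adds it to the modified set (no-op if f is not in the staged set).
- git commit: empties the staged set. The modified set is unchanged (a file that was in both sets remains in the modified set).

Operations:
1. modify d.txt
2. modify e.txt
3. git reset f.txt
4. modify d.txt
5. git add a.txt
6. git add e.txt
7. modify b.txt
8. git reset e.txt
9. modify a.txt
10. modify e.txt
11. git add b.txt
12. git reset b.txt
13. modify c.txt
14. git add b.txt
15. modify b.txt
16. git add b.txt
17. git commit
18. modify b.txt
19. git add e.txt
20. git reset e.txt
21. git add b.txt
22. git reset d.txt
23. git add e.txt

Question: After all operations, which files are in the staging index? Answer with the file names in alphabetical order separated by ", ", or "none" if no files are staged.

Answer: b.txt, e.txt

Derivation:
After op 1 (modify d.txt): modified={d.txt} staged={none}
After op 2 (modify e.txt): modified={d.txt, e.txt} staged={none}
After op 3 (git reset f.txt): modified={d.txt, e.txt} staged={none}
After op 4 (modify d.txt): modified={d.txt, e.txt} staged={none}
After op 5 (git add a.txt): modified={d.txt, e.txt} staged={none}
After op 6 (git add e.txt): modified={d.txt} staged={e.txt}
After op 7 (modify b.txt): modified={b.txt, d.txt} staged={e.txt}
After op 8 (git reset e.txt): modified={b.txt, d.txt, e.txt} staged={none}
After op 9 (modify a.txt): modified={a.txt, b.txt, d.txt, e.txt} staged={none}
After op 10 (modify e.txt): modified={a.txt, b.txt, d.txt, e.txt} staged={none}
After op 11 (git add b.txt): modified={a.txt, d.txt, e.txt} staged={b.txt}
After op 12 (git reset b.txt): modified={a.txt, b.txt, d.txt, e.txt} staged={none}
After op 13 (modify c.txt): modified={a.txt, b.txt, c.txt, d.txt, e.txt} staged={none}
After op 14 (git add b.txt): modified={a.txt, c.txt, d.txt, e.txt} staged={b.txt}
After op 15 (modify b.txt): modified={a.txt, b.txt, c.txt, d.txt, e.txt} staged={b.txt}
After op 16 (git add b.txt): modified={a.txt, c.txt, d.txt, e.txt} staged={b.txt}
After op 17 (git commit): modified={a.txt, c.txt, d.txt, e.txt} staged={none}
After op 18 (modify b.txt): modified={a.txt, b.txt, c.txt, d.txt, e.txt} staged={none}
After op 19 (git add e.txt): modified={a.txt, b.txt, c.txt, d.txt} staged={e.txt}
After op 20 (git reset e.txt): modified={a.txt, b.txt, c.txt, d.txt, e.txt} staged={none}
After op 21 (git add b.txt): modified={a.txt, c.txt, d.txt, e.txt} staged={b.txt}
After op 22 (git reset d.txt): modified={a.txt, c.txt, d.txt, e.txt} staged={b.txt}
After op 23 (git add e.txt): modified={a.txt, c.txt, d.txt} staged={b.txt, e.txt}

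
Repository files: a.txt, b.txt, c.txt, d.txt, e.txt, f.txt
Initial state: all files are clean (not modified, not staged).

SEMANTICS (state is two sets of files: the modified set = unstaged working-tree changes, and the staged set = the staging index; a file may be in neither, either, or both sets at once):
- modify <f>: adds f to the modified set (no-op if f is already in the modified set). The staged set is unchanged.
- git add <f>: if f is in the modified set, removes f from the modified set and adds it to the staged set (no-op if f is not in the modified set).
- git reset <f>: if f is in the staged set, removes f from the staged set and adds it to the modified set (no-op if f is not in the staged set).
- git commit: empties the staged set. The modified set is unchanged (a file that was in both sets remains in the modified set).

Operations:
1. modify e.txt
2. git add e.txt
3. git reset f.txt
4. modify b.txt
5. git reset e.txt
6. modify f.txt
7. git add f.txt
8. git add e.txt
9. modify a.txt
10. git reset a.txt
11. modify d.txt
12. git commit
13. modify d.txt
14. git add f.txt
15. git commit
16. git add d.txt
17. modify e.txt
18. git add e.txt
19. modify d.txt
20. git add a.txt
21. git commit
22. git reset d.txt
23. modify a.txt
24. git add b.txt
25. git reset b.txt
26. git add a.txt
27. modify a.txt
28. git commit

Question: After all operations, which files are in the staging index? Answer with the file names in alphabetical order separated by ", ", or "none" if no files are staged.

After op 1 (modify e.txt): modified={e.txt} staged={none}
After op 2 (git add e.txt): modified={none} staged={e.txt}
After op 3 (git reset f.txt): modified={none} staged={e.txt}
After op 4 (modify b.txt): modified={b.txt} staged={e.txt}
After op 5 (git reset e.txt): modified={b.txt, e.txt} staged={none}
After op 6 (modify f.txt): modified={b.txt, e.txt, f.txt} staged={none}
After op 7 (git add f.txt): modified={b.txt, e.txt} staged={f.txt}
After op 8 (git add e.txt): modified={b.txt} staged={e.txt, f.txt}
After op 9 (modify a.txt): modified={a.txt, b.txt} staged={e.txt, f.txt}
After op 10 (git reset a.txt): modified={a.txt, b.txt} staged={e.txt, f.txt}
After op 11 (modify d.txt): modified={a.txt, b.txt, d.txt} staged={e.txt, f.txt}
After op 12 (git commit): modified={a.txt, b.txt, d.txt} staged={none}
After op 13 (modify d.txt): modified={a.txt, b.txt, d.txt} staged={none}
After op 14 (git add f.txt): modified={a.txt, b.txt, d.txt} staged={none}
After op 15 (git commit): modified={a.txt, b.txt, d.txt} staged={none}
After op 16 (git add d.txt): modified={a.txt, b.txt} staged={d.txt}
After op 17 (modify e.txt): modified={a.txt, b.txt, e.txt} staged={d.txt}
After op 18 (git add e.txt): modified={a.txt, b.txt} staged={d.txt, e.txt}
After op 19 (modify d.txt): modified={a.txt, b.txt, d.txt} staged={d.txt, e.txt}
After op 20 (git add a.txt): modified={b.txt, d.txt} staged={a.txt, d.txt, e.txt}
After op 21 (git commit): modified={b.txt, d.txt} staged={none}
After op 22 (git reset d.txt): modified={b.txt, d.txt} staged={none}
After op 23 (modify a.txt): modified={a.txt, b.txt, d.txt} staged={none}
After op 24 (git add b.txt): modified={a.txt, d.txt} staged={b.txt}
After op 25 (git reset b.txt): modified={a.txt, b.txt, d.txt} staged={none}
After op 26 (git add a.txt): modified={b.txt, d.txt} staged={a.txt}
After op 27 (modify a.txt): modified={a.txt, b.txt, d.txt} staged={a.txt}
After op 28 (git commit): modified={a.txt, b.txt, d.txt} staged={none}

Answer: none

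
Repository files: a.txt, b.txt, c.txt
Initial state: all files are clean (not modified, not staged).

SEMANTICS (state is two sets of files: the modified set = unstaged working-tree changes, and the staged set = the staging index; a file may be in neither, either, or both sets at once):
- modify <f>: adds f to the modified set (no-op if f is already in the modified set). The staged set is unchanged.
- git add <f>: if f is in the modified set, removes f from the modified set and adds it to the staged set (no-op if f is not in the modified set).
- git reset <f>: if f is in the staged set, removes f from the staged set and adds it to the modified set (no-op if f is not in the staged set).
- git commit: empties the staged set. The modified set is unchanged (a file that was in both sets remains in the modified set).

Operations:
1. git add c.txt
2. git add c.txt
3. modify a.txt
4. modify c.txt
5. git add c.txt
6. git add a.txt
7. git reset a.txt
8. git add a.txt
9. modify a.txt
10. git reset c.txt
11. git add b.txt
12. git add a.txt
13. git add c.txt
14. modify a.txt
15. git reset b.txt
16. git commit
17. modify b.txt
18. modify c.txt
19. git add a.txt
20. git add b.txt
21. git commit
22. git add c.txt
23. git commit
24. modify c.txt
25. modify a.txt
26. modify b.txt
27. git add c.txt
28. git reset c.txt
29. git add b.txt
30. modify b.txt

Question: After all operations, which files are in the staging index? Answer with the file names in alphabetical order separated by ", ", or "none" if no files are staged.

After op 1 (git add c.txt): modified={none} staged={none}
After op 2 (git add c.txt): modified={none} staged={none}
After op 3 (modify a.txt): modified={a.txt} staged={none}
After op 4 (modify c.txt): modified={a.txt, c.txt} staged={none}
After op 5 (git add c.txt): modified={a.txt} staged={c.txt}
After op 6 (git add a.txt): modified={none} staged={a.txt, c.txt}
After op 7 (git reset a.txt): modified={a.txt} staged={c.txt}
After op 8 (git add a.txt): modified={none} staged={a.txt, c.txt}
After op 9 (modify a.txt): modified={a.txt} staged={a.txt, c.txt}
After op 10 (git reset c.txt): modified={a.txt, c.txt} staged={a.txt}
After op 11 (git add b.txt): modified={a.txt, c.txt} staged={a.txt}
After op 12 (git add a.txt): modified={c.txt} staged={a.txt}
After op 13 (git add c.txt): modified={none} staged={a.txt, c.txt}
After op 14 (modify a.txt): modified={a.txt} staged={a.txt, c.txt}
After op 15 (git reset b.txt): modified={a.txt} staged={a.txt, c.txt}
After op 16 (git commit): modified={a.txt} staged={none}
After op 17 (modify b.txt): modified={a.txt, b.txt} staged={none}
After op 18 (modify c.txt): modified={a.txt, b.txt, c.txt} staged={none}
After op 19 (git add a.txt): modified={b.txt, c.txt} staged={a.txt}
After op 20 (git add b.txt): modified={c.txt} staged={a.txt, b.txt}
After op 21 (git commit): modified={c.txt} staged={none}
After op 22 (git add c.txt): modified={none} staged={c.txt}
After op 23 (git commit): modified={none} staged={none}
After op 24 (modify c.txt): modified={c.txt} staged={none}
After op 25 (modify a.txt): modified={a.txt, c.txt} staged={none}
After op 26 (modify b.txt): modified={a.txt, b.txt, c.txt} staged={none}
After op 27 (git add c.txt): modified={a.txt, b.txt} staged={c.txt}
After op 28 (git reset c.txt): modified={a.txt, b.txt, c.txt} staged={none}
After op 29 (git add b.txt): modified={a.txt, c.txt} staged={b.txt}
After op 30 (modify b.txt): modified={a.txt, b.txt, c.txt} staged={b.txt}

Answer: b.txt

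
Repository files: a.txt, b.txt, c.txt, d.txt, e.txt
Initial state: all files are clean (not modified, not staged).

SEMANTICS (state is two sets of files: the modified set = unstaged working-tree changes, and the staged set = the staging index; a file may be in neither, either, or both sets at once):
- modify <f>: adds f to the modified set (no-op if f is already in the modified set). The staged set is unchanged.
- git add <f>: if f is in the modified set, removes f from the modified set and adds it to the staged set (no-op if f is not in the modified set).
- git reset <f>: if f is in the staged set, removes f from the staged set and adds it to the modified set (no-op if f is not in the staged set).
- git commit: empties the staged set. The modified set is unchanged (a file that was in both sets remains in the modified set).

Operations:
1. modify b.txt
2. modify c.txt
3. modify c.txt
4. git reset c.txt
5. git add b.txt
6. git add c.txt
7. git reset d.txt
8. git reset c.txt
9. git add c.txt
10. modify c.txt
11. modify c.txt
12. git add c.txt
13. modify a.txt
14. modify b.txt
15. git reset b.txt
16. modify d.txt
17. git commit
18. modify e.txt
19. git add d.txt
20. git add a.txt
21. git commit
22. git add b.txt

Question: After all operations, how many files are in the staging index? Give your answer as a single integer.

After op 1 (modify b.txt): modified={b.txt} staged={none}
After op 2 (modify c.txt): modified={b.txt, c.txt} staged={none}
After op 3 (modify c.txt): modified={b.txt, c.txt} staged={none}
After op 4 (git reset c.txt): modified={b.txt, c.txt} staged={none}
After op 5 (git add b.txt): modified={c.txt} staged={b.txt}
After op 6 (git add c.txt): modified={none} staged={b.txt, c.txt}
After op 7 (git reset d.txt): modified={none} staged={b.txt, c.txt}
After op 8 (git reset c.txt): modified={c.txt} staged={b.txt}
After op 9 (git add c.txt): modified={none} staged={b.txt, c.txt}
After op 10 (modify c.txt): modified={c.txt} staged={b.txt, c.txt}
After op 11 (modify c.txt): modified={c.txt} staged={b.txt, c.txt}
After op 12 (git add c.txt): modified={none} staged={b.txt, c.txt}
After op 13 (modify a.txt): modified={a.txt} staged={b.txt, c.txt}
After op 14 (modify b.txt): modified={a.txt, b.txt} staged={b.txt, c.txt}
After op 15 (git reset b.txt): modified={a.txt, b.txt} staged={c.txt}
After op 16 (modify d.txt): modified={a.txt, b.txt, d.txt} staged={c.txt}
After op 17 (git commit): modified={a.txt, b.txt, d.txt} staged={none}
After op 18 (modify e.txt): modified={a.txt, b.txt, d.txt, e.txt} staged={none}
After op 19 (git add d.txt): modified={a.txt, b.txt, e.txt} staged={d.txt}
After op 20 (git add a.txt): modified={b.txt, e.txt} staged={a.txt, d.txt}
After op 21 (git commit): modified={b.txt, e.txt} staged={none}
After op 22 (git add b.txt): modified={e.txt} staged={b.txt}
Final staged set: {b.txt} -> count=1

Answer: 1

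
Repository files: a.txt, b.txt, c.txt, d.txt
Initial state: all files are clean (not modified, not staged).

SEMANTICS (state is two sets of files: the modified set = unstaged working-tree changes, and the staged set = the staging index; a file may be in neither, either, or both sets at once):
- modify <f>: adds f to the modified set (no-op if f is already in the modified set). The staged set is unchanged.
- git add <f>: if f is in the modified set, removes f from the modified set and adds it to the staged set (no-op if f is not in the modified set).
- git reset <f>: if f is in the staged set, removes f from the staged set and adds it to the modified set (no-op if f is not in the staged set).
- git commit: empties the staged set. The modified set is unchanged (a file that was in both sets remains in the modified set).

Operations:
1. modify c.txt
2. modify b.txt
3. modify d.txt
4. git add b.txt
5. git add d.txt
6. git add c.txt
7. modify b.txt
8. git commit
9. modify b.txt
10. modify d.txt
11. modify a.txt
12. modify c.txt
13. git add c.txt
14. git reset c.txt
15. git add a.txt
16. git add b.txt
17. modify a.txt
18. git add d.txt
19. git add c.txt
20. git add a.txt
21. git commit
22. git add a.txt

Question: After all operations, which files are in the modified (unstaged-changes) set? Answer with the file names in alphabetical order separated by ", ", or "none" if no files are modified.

Answer: none

Derivation:
After op 1 (modify c.txt): modified={c.txt} staged={none}
After op 2 (modify b.txt): modified={b.txt, c.txt} staged={none}
After op 3 (modify d.txt): modified={b.txt, c.txt, d.txt} staged={none}
After op 4 (git add b.txt): modified={c.txt, d.txt} staged={b.txt}
After op 5 (git add d.txt): modified={c.txt} staged={b.txt, d.txt}
After op 6 (git add c.txt): modified={none} staged={b.txt, c.txt, d.txt}
After op 7 (modify b.txt): modified={b.txt} staged={b.txt, c.txt, d.txt}
After op 8 (git commit): modified={b.txt} staged={none}
After op 9 (modify b.txt): modified={b.txt} staged={none}
After op 10 (modify d.txt): modified={b.txt, d.txt} staged={none}
After op 11 (modify a.txt): modified={a.txt, b.txt, d.txt} staged={none}
After op 12 (modify c.txt): modified={a.txt, b.txt, c.txt, d.txt} staged={none}
After op 13 (git add c.txt): modified={a.txt, b.txt, d.txt} staged={c.txt}
After op 14 (git reset c.txt): modified={a.txt, b.txt, c.txt, d.txt} staged={none}
After op 15 (git add a.txt): modified={b.txt, c.txt, d.txt} staged={a.txt}
After op 16 (git add b.txt): modified={c.txt, d.txt} staged={a.txt, b.txt}
After op 17 (modify a.txt): modified={a.txt, c.txt, d.txt} staged={a.txt, b.txt}
After op 18 (git add d.txt): modified={a.txt, c.txt} staged={a.txt, b.txt, d.txt}
After op 19 (git add c.txt): modified={a.txt} staged={a.txt, b.txt, c.txt, d.txt}
After op 20 (git add a.txt): modified={none} staged={a.txt, b.txt, c.txt, d.txt}
After op 21 (git commit): modified={none} staged={none}
After op 22 (git add a.txt): modified={none} staged={none}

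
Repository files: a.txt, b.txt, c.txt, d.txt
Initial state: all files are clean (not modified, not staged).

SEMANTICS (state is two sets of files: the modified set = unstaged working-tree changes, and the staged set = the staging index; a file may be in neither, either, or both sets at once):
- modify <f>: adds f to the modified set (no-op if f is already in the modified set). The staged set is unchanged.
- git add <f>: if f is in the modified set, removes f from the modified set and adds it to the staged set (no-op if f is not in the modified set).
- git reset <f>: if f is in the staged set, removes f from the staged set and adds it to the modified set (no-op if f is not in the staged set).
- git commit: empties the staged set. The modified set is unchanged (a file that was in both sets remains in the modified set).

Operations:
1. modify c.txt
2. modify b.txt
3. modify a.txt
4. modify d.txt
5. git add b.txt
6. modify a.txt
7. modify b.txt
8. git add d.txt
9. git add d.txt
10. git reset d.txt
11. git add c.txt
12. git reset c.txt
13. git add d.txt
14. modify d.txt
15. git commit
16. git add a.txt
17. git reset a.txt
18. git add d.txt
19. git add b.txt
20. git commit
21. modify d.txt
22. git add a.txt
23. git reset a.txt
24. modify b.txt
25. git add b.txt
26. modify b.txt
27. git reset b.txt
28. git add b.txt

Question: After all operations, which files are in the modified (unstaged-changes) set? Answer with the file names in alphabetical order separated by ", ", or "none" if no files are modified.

Answer: a.txt, c.txt, d.txt

Derivation:
After op 1 (modify c.txt): modified={c.txt} staged={none}
After op 2 (modify b.txt): modified={b.txt, c.txt} staged={none}
After op 3 (modify a.txt): modified={a.txt, b.txt, c.txt} staged={none}
After op 4 (modify d.txt): modified={a.txt, b.txt, c.txt, d.txt} staged={none}
After op 5 (git add b.txt): modified={a.txt, c.txt, d.txt} staged={b.txt}
After op 6 (modify a.txt): modified={a.txt, c.txt, d.txt} staged={b.txt}
After op 7 (modify b.txt): modified={a.txt, b.txt, c.txt, d.txt} staged={b.txt}
After op 8 (git add d.txt): modified={a.txt, b.txt, c.txt} staged={b.txt, d.txt}
After op 9 (git add d.txt): modified={a.txt, b.txt, c.txt} staged={b.txt, d.txt}
After op 10 (git reset d.txt): modified={a.txt, b.txt, c.txt, d.txt} staged={b.txt}
After op 11 (git add c.txt): modified={a.txt, b.txt, d.txt} staged={b.txt, c.txt}
After op 12 (git reset c.txt): modified={a.txt, b.txt, c.txt, d.txt} staged={b.txt}
After op 13 (git add d.txt): modified={a.txt, b.txt, c.txt} staged={b.txt, d.txt}
After op 14 (modify d.txt): modified={a.txt, b.txt, c.txt, d.txt} staged={b.txt, d.txt}
After op 15 (git commit): modified={a.txt, b.txt, c.txt, d.txt} staged={none}
After op 16 (git add a.txt): modified={b.txt, c.txt, d.txt} staged={a.txt}
After op 17 (git reset a.txt): modified={a.txt, b.txt, c.txt, d.txt} staged={none}
After op 18 (git add d.txt): modified={a.txt, b.txt, c.txt} staged={d.txt}
After op 19 (git add b.txt): modified={a.txt, c.txt} staged={b.txt, d.txt}
After op 20 (git commit): modified={a.txt, c.txt} staged={none}
After op 21 (modify d.txt): modified={a.txt, c.txt, d.txt} staged={none}
After op 22 (git add a.txt): modified={c.txt, d.txt} staged={a.txt}
After op 23 (git reset a.txt): modified={a.txt, c.txt, d.txt} staged={none}
After op 24 (modify b.txt): modified={a.txt, b.txt, c.txt, d.txt} staged={none}
After op 25 (git add b.txt): modified={a.txt, c.txt, d.txt} staged={b.txt}
After op 26 (modify b.txt): modified={a.txt, b.txt, c.txt, d.txt} staged={b.txt}
After op 27 (git reset b.txt): modified={a.txt, b.txt, c.txt, d.txt} staged={none}
After op 28 (git add b.txt): modified={a.txt, c.txt, d.txt} staged={b.txt}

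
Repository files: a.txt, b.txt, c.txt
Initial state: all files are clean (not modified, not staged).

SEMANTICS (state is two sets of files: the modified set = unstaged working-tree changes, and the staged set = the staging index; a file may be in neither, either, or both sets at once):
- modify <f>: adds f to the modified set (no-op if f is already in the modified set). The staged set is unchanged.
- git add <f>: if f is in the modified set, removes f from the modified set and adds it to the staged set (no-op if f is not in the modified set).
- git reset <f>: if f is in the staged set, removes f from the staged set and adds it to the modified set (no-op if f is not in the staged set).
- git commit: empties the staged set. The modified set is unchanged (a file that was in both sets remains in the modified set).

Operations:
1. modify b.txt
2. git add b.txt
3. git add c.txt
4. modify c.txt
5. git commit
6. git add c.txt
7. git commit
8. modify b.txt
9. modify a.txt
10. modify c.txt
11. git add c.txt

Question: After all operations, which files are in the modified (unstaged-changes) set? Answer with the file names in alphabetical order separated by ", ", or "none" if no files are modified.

Answer: a.txt, b.txt

Derivation:
After op 1 (modify b.txt): modified={b.txt} staged={none}
After op 2 (git add b.txt): modified={none} staged={b.txt}
After op 3 (git add c.txt): modified={none} staged={b.txt}
After op 4 (modify c.txt): modified={c.txt} staged={b.txt}
After op 5 (git commit): modified={c.txt} staged={none}
After op 6 (git add c.txt): modified={none} staged={c.txt}
After op 7 (git commit): modified={none} staged={none}
After op 8 (modify b.txt): modified={b.txt} staged={none}
After op 9 (modify a.txt): modified={a.txt, b.txt} staged={none}
After op 10 (modify c.txt): modified={a.txt, b.txt, c.txt} staged={none}
After op 11 (git add c.txt): modified={a.txt, b.txt} staged={c.txt}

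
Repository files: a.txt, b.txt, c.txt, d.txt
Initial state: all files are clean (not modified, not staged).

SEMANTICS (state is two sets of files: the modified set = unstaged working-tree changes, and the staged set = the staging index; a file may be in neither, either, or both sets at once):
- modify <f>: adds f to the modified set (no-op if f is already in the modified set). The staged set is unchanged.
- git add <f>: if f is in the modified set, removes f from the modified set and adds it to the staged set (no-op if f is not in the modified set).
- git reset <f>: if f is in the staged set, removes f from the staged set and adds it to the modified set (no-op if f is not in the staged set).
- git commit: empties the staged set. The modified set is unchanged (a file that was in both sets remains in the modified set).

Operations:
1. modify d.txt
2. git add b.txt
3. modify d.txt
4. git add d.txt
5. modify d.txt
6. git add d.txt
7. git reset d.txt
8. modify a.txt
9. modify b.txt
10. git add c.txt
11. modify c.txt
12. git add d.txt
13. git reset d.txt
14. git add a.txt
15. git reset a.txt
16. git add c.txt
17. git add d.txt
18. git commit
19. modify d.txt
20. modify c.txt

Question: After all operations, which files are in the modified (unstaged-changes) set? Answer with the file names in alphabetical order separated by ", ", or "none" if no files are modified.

After op 1 (modify d.txt): modified={d.txt} staged={none}
After op 2 (git add b.txt): modified={d.txt} staged={none}
After op 3 (modify d.txt): modified={d.txt} staged={none}
After op 4 (git add d.txt): modified={none} staged={d.txt}
After op 5 (modify d.txt): modified={d.txt} staged={d.txt}
After op 6 (git add d.txt): modified={none} staged={d.txt}
After op 7 (git reset d.txt): modified={d.txt} staged={none}
After op 8 (modify a.txt): modified={a.txt, d.txt} staged={none}
After op 9 (modify b.txt): modified={a.txt, b.txt, d.txt} staged={none}
After op 10 (git add c.txt): modified={a.txt, b.txt, d.txt} staged={none}
After op 11 (modify c.txt): modified={a.txt, b.txt, c.txt, d.txt} staged={none}
After op 12 (git add d.txt): modified={a.txt, b.txt, c.txt} staged={d.txt}
After op 13 (git reset d.txt): modified={a.txt, b.txt, c.txt, d.txt} staged={none}
After op 14 (git add a.txt): modified={b.txt, c.txt, d.txt} staged={a.txt}
After op 15 (git reset a.txt): modified={a.txt, b.txt, c.txt, d.txt} staged={none}
After op 16 (git add c.txt): modified={a.txt, b.txt, d.txt} staged={c.txt}
After op 17 (git add d.txt): modified={a.txt, b.txt} staged={c.txt, d.txt}
After op 18 (git commit): modified={a.txt, b.txt} staged={none}
After op 19 (modify d.txt): modified={a.txt, b.txt, d.txt} staged={none}
After op 20 (modify c.txt): modified={a.txt, b.txt, c.txt, d.txt} staged={none}

Answer: a.txt, b.txt, c.txt, d.txt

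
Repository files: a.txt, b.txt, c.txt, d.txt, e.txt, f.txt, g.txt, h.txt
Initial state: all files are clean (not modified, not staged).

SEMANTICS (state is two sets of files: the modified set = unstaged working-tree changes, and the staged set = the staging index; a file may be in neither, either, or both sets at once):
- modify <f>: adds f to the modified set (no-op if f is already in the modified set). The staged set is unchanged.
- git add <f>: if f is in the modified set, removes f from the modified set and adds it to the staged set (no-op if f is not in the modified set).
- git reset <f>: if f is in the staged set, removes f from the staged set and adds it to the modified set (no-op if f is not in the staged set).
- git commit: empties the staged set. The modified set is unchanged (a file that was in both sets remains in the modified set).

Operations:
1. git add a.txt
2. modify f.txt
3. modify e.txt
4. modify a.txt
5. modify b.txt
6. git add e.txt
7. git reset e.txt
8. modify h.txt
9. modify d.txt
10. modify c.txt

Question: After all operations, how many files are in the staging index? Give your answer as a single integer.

Answer: 0

Derivation:
After op 1 (git add a.txt): modified={none} staged={none}
After op 2 (modify f.txt): modified={f.txt} staged={none}
After op 3 (modify e.txt): modified={e.txt, f.txt} staged={none}
After op 4 (modify a.txt): modified={a.txt, e.txt, f.txt} staged={none}
After op 5 (modify b.txt): modified={a.txt, b.txt, e.txt, f.txt} staged={none}
After op 6 (git add e.txt): modified={a.txt, b.txt, f.txt} staged={e.txt}
After op 7 (git reset e.txt): modified={a.txt, b.txt, e.txt, f.txt} staged={none}
After op 8 (modify h.txt): modified={a.txt, b.txt, e.txt, f.txt, h.txt} staged={none}
After op 9 (modify d.txt): modified={a.txt, b.txt, d.txt, e.txt, f.txt, h.txt} staged={none}
After op 10 (modify c.txt): modified={a.txt, b.txt, c.txt, d.txt, e.txt, f.txt, h.txt} staged={none}
Final staged set: {none} -> count=0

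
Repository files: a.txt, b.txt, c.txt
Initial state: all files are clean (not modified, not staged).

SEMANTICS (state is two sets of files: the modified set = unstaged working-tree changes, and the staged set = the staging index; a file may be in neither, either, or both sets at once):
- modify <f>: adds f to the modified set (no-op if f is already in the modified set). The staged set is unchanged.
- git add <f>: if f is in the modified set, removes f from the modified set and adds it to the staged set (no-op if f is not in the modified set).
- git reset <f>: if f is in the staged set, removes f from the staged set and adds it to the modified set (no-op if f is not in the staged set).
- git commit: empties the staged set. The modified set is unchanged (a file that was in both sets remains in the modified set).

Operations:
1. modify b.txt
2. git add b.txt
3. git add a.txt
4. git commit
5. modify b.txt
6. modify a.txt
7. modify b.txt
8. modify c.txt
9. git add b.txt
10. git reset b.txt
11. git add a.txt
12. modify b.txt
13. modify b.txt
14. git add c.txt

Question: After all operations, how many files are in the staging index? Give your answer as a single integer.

Answer: 2

Derivation:
After op 1 (modify b.txt): modified={b.txt} staged={none}
After op 2 (git add b.txt): modified={none} staged={b.txt}
After op 3 (git add a.txt): modified={none} staged={b.txt}
After op 4 (git commit): modified={none} staged={none}
After op 5 (modify b.txt): modified={b.txt} staged={none}
After op 6 (modify a.txt): modified={a.txt, b.txt} staged={none}
After op 7 (modify b.txt): modified={a.txt, b.txt} staged={none}
After op 8 (modify c.txt): modified={a.txt, b.txt, c.txt} staged={none}
After op 9 (git add b.txt): modified={a.txt, c.txt} staged={b.txt}
After op 10 (git reset b.txt): modified={a.txt, b.txt, c.txt} staged={none}
After op 11 (git add a.txt): modified={b.txt, c.txt} staged={a.txt}
After op 12 (modify b.txt): modified={b.txt, c.txt} staged={a.txt}
After op 13 (modify b.txt): modified={b.txt, c.txt} staged={a.txt}
After op 14 (git add c.txt): modified={b.txt} staged={a.txt, c.txt}
Final staged set: {a.txt, c.txt} -> count=2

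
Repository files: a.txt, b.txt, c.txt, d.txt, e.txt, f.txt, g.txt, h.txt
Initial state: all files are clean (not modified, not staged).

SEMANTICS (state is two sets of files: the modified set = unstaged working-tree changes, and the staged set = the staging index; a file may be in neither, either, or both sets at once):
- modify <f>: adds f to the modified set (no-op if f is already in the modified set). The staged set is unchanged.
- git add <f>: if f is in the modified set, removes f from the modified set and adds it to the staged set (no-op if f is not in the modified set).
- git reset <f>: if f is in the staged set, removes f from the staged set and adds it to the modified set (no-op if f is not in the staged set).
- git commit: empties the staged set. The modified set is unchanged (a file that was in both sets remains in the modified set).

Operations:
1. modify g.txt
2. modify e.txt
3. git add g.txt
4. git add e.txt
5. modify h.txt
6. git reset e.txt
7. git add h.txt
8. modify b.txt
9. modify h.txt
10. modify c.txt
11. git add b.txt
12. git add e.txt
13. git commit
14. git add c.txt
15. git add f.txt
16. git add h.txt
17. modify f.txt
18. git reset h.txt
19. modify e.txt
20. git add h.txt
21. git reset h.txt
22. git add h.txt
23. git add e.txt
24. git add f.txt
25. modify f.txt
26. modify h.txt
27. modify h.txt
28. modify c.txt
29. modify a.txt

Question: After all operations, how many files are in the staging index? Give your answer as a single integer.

After op 1 (modify g.txt): modified={g.txt} staged={none}
After op 2 (modify e.txt): modified={e.txt, g.txt} staged={none}
After op 3 (git add g.txt): modified={e.txt} staged={g.txt}
After op 4 (git add e.txt): modified={none} staged={e.txt, g.txt}
After op 5 (modify h.txt): modified={h.txt} staged={e.txt, g.txt}
After op 6 (git reset e.txt): modified={e.txt, h.txt} staged={g.txt}
After op 7 (git add h.txt): modified={e.txt} staged={g.txt, h.txt}
After op 8 (modify b.txt): modified={b.txt, e.txt} staged={g.txt, h.txt}
After op 9 (modify h.txt): modified={b.txt, e.txt, h.txt} staged={g.txt, h.txt}
After op 10 (modify c.txt): modified={b.txt, c.txt, e.txt, h.txt} staged={g.txt, h.txt}
After op 11 (git add b.txt): modified={c.txt, e.txt, h.txt} staged={b.txt, g.txt, h.txt}
After op 12 (git add e.txt): modified={c.txt, h.txt} staged={b.txt, e.txt, g.txt, h.txt}
After op 13 (git commit): modified={c.txt, h.txt} staged={none}
After op 14 (git add c.txt): modified={h.txt} staged={c.txt}
After op 15 (git add f.txt): modified={h.txt} staged={c.txt}
After op 16 (git add h.txt): modified={none} staged={c.txt, h.txt}
After op 17 (modify f.txt): modified={f.txt} staged={c.txt, h.txt}
After op 18 (git reset h.txt): modified={f.txt, h.txt} staged={c.txt}
After op 19 (modify e.txt): modified={e.txt, f.txt, h.txt} staged={c.txt}
After op 20 (git add h.txt): modified={e.txt, f.txt} staged={c.txt, h.txt}
After op 21 (git reset h.txt): modified={e.txt, f.txt, h.txt} staged={c.txt}
After op 22 (git add h.txt): modified={e.txt, f.txt} staged={c.txt, h.txt}
After op 23 (git add e.txt): modified={f.txt} staged={c.txt, e.txt, h.txt}
After op 24 (git add f.txt): modified={none} staged={c.txt, e.txt, f.txt, h.txt}
After op 25 (modify f.txt): modified={f.txt} staged={c.txt, e.txt, f.txt, h.txt}
After op 26 (modify h.txt): modified={f.txt, h.txt} staged={c.txt, e.txt, f.txt, h.txt}
After op 27 (modify h.txt): modified={f.txt, h.txt} staged={c.txt, e.txt, f.txt, h.txt}
After op 28 (modify c.txt): modified={c.txt, f.txt, h.txt} staged={c.txt, e.txt, f.txt, h.txt}
After op 29 (modify a.txt): modified={a.txt, c.txt, f.txt, h.txt} staged={c.txt, e.txt, f.txt, h.txt}
Final staged set: {c.txt, e.txt, f.txt, h.txt} -> count=4

Answer: 4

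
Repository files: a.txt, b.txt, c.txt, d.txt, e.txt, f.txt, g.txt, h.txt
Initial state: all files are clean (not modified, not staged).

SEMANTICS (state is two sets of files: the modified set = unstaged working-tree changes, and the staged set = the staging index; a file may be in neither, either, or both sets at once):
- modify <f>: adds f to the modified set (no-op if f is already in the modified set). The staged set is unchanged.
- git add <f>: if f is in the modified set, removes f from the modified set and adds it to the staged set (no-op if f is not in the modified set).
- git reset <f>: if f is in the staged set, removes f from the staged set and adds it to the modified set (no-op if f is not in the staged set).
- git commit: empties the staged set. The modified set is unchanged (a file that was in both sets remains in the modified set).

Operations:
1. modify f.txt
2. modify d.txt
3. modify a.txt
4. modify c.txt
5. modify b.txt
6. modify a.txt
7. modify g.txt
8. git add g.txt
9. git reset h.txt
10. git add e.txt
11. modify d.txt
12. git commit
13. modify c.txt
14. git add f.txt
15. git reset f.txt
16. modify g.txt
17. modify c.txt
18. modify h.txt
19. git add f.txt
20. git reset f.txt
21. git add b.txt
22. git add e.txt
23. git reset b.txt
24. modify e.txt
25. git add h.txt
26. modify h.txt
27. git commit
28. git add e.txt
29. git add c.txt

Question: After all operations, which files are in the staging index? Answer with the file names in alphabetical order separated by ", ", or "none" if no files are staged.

Answer: c.txt, e.txt

Derivation:
After op 1 (modify f.txt): modified={f.txt} staged={none}
After op 2 (modify d.txt): modified={d.txt, f.txt} staged={none}
After op 3 (modify a.txt): modified={a.txt, d.txt, f.txt} staged={none}
After op 4 (modify c.txt): modified={a.txt, c.txt, d.txt, f.txt} staged={none}
After op 5 (modify b.txt): modified={a.txt, b.txt, c.txt, d.txt, f.txt} staged={none}
After op 6 (modify a.txt): modified={a.txt, b.txt, c.txt, d.txt, f.txt} staged={none}
After op 7 (modify g.txt): modified={a.txt, b.txt, c.txt, d.txt, f.txt, g.txt} staged={none}
After op 8 (git add g.txt): modified={a.txt, b.txt, c.txt, d.txt, f.txt} staged={g.txt}
After op 9 (git reset h.txt): modified={a.txt, b.txt, c.txt, d.txt, f.txt} staged={g.txt}
After op 10 (git add e.txt): modified={a.txt, b.txt, c.txt, d.txt, f.txt} staged={g.txt}
After op 11 (modify d.txt): modified={a.txt, b.txt, c.txt, d.txt, f.txt} staged={g.txt}
After op 12 (git commit): modified={a.txt, b.txt, c.txt, d.txt, f.txt} staged={none}
After op 13 (modify c.txt): modified={a.txt, b.txt, c.txt, d.txt, f.txt} staged={none}
After op 14 (git add f.txt): modified={a.txt, b.txt, c.txt, d.txt} staged={f.txt}
After op 15 (git reset f.txt): modified={a.txt, b.txt, c.txt, d.txt, f.txt} staged={none}
After op 16 (modify g.txt): modified={a.txt, b.txt, c.txt, d.txt, f.txt, g.txt} staged={none}
After op 17 (modify c.txt): modified={a.txt, b.txt, c.txt, d.txt, f.txt, g.txt} staged={none}
After op 18 (modify h.txt): modified={a.txt, b.txt, c.txt, d.txt, f.txt, g.txt, h.txt} staged={none}
After op 19 (git add f.txt): modified={a.txt, b.txt, c.txt, d.txt, g.txt, h.txt} staged={f.txt}
After op 20 (git reset f.txt): modified={a.txt, b.txt, c.txt, d.txt, f.txt, g.txt, h.txt} staged={none}
After op 21 (git add b.txt): modified={a.txt, c.txt, d.txt, f.txt, g.txt, h.txt} staged={b.txt}
After op 22 (git add e.txt): modified={a.txt, c.txt, d.txt, f.txt, g.txt, h.txt} staged={b.txt}
After op 23 (git reset b.txt): modified={a.txt, b.txt, c.txt, d.txt, f.txt, g.txt, h.txt} staged={none}
After op 24 (modify e.txt): modified={a.txt, b.txt, c.txt, d.txt, e.txt, f.txt, g.txt, h.txt} staged={none}
After op 25 (git add h.txt): modified={a.txt, b.txt, c.txt, d.txt, e.txt, f.txt, g.txt} staged={h.txt}
After op 26 (modify h.txt): modified={a.txt, b.txt, c.txt, d.txt, e.txt, f.txt, g.txt, h.txt} staged={h.txt}
After op 27 (git commit): modified={a.txt, b.txt, c.txt, d.txt, e.txt, f.txt, g.txt, h.txt} staged={none}
After op 28 (git add e.txt): modified={a.txt, b.txt, c.txt, d.txt, f.txt, g.txt, h.txt} staged={e.txt}
After op 29 (git add c.txt): modified={a.txt, b.txt, d.txt, f.txt, g.txt, h.txt} staged={c.txt, e.txt}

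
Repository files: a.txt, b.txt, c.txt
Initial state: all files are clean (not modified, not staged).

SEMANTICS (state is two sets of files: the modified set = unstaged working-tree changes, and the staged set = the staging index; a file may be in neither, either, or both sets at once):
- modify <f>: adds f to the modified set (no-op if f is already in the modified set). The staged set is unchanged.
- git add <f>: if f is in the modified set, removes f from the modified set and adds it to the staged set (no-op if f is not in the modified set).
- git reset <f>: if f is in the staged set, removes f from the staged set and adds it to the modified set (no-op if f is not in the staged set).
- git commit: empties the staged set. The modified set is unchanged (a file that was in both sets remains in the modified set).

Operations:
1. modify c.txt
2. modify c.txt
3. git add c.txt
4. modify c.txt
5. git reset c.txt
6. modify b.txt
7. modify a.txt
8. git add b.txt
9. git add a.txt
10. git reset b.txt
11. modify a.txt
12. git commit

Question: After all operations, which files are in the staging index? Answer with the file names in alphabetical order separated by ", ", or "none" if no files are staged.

After op 1 (modify c.txt): modified={c.txt} staged={none}
After op 2 (modify c.txt): modified={c.txt} staged={none}
After op 3 (git add c.txt): modified={none} staged={c.txt}
After op 4 (modify c.txt): modified={c.txt} staged={c.txt}
After op 5 (git reset c.txt): modified={c.txt} staged={none}
After op 6 (modify b.txt): modified={b.txt, c.txt} staged={none}
After op 7 (modify a.txt): modified={a.txt, b.txt, c.txt} staged={none}
After op 8 (git add b.txt): modified={a.txt, c.txt} staged={b.txt}
After op 9 (git add a.txt): modified={c.txt} staged={a.txt, b.txt}
After op 10 (git reset b.txt): modified={b.txt, c.txt} staged={a.txt}
After op 11 (modify a.txt): modified={a.txt, b.txt, c.txt} staged={a.txt}
After op 12 (git commit): modified={a.txt, b.txt, c.txt} staged={none}

Answer: none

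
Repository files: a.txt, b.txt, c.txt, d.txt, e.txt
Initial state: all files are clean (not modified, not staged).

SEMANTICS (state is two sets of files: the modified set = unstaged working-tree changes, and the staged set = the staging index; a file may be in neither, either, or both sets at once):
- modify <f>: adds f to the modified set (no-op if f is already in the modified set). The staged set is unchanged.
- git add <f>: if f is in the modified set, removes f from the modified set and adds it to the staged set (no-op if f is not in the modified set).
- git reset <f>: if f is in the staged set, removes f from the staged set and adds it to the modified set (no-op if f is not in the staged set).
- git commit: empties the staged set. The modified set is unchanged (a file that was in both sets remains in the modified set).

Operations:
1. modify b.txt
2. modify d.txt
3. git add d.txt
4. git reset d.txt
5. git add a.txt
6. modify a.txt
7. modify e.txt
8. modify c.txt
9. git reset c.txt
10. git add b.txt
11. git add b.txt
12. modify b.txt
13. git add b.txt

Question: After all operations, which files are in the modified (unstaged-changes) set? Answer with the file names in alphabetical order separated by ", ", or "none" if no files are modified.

Answer: a.txt, c.txt, d.txt, e.txt

Derivation:
After op 1 (modify b.txt): modified={b.txt} staged={none}
After op 2 (modify d.txt): modified={b.txt, d.txt} staged={none}
After op 3 (git add d.txt): modified={b.txt} staged={d.txt}
After op 4 (git reset d.txt): modified={b.txt, d.txt} staged={none}
After op 5 (git add a.txt): modified={b.txt, d.txt} staged={none}
After op 6 (modify a.txt): modified={a.txt, b.txt, d.txt} staged={none}
After op 7 (modify e.txt): modified={a.txt, b.txt, d.txt, e.txt} staged={none}
After op 8 (modify c.txt): modified={a.txt, b.txt, c.txt, d.txt, e.txt} staged={none}
After op 9 (git reset c.txt): modified={a.txt, b.txt, c.txt, d.txt, e.txt} staged={none}
After op 10 (git add b.txt): modified={a.txt, c.txt, d.txt, e.txt} staged={b.txt}
After op 11 (git add b.txt): modified={a.txt, c.txt, d.txt, e.txt} staged={b.txt}
After op 12 (modify b.txt): modified={a.txt, b.txt, c.txt, d.txt, e.txt} staged={b.txt}
After op 13 (git add b.txt): modified={a.txt, c.txt, d.txt, e.txt} staged={b.txt}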